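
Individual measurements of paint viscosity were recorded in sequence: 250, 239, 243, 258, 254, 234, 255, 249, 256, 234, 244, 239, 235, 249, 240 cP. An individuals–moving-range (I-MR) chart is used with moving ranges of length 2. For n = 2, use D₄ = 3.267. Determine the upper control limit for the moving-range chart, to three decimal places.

35.470

Moving ranges: 11, 4, 15, 4, 20, 21, 6, 7, 22, 10, 5, 4, 14, 9; M̄R̄ = 152.0000 / 14 = 10.8571
UCL_MR = D₄·M̄R̄ = 3.267 × 10.8571 = 35.4703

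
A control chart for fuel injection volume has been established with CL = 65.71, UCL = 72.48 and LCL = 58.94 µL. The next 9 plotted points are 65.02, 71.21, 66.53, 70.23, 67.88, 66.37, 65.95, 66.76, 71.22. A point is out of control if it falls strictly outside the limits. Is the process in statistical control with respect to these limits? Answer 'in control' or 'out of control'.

All 9 points lie within [58.94, 72.48].

in control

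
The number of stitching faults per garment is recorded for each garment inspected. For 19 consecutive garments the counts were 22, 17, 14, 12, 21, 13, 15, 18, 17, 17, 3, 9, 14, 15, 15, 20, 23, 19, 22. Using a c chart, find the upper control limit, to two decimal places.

c̄ = (22 + 17 + 14 + 12 + 21 + 13 + 15 + 18 + 17 + 17 + 3 + 9 + 14 + 15 + 15 + 20 + 23 + 19 + 22) / 19 = 306 / 19 = 16.1053
UCL = c̄ + 3√c̄ = 16.1053 + 3 × √16.1053 = 16.1053 + 3 × 4.0131 = 28.1447

28.14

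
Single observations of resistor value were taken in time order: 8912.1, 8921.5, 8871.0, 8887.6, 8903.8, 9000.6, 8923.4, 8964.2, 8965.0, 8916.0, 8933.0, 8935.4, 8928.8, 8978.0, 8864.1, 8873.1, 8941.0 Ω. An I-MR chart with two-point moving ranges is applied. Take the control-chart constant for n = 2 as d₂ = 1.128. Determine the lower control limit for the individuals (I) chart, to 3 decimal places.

8821.016

X̄ = (8912.1 + 8921.5 + 8871.0 + 8887.6 + 8903.8 + 9000.6 + 8923.4 + 8964.2 + 8965.0 + 8916.0 + 8933.0 + 8935.4 + 8928.8 + 8978.0 + 8864.1 + 8873.1 + 8941.0) / 17 = 8924.6235
Moving ranges: 9.4, 50.5, 16.6, 16.2, 96.8, 77.2, 40.8, 0.8, 49.0, 17.0, 2.4, 6.6, 49.2, 113.9, 9.0, 67.9; M̄R̄ = 623.3000 / 16 = 38.9563
LCL = X̄ − 3·M̄R̄/d₂ = 8924.6235 − 3 × 38.9563 / 1.128 = 8821.0165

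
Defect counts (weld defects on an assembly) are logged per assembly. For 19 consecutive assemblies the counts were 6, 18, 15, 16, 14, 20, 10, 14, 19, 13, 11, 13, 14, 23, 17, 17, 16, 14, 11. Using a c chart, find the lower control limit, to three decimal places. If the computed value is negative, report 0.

c̄ = (6 + 18 + 15 + 16 + 14 + 20 + 10 + 14 + 19 + 13 + 11 + 13 + 14 + 23 + 17 + 17 + 16 + 14 + 11) / 19 = 281 / 19 = 14.7895
LCL = c̄ − 3√c̄ = 14.7895 − 3 × 3.8457 = 3.2523

3.252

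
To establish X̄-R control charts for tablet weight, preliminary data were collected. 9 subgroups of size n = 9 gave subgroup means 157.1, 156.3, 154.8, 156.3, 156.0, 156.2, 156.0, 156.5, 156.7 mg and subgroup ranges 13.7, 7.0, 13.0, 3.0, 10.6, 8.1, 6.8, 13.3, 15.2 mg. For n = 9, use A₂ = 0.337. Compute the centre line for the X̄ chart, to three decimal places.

X̄̄ = (157.1 + 156.3 + 154.8 + 156.3 + 156.0 + 156.2 + 156.0 + 156.5 + 156.7) / 9 = 1405.9000 / 9 = 156.2111
CL = X̄̄ = 156.2111

156.211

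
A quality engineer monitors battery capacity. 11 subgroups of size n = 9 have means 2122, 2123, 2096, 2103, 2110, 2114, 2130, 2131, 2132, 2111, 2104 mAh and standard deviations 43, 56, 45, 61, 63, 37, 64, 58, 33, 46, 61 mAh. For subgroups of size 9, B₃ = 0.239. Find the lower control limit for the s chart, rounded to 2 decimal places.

12.32

s̄ = (43 + 56 + 45 + 61 + 63 + 37 + 64 + 58 + 33 + 46 + 61) / 11 = 51.5455
LCL_s = B₃·s̄ = 0.239 × 51.5455 = 12.3194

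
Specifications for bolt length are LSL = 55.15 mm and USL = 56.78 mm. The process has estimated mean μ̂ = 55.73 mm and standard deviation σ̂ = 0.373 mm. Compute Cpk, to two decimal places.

0.52

Cpu = (USL − μ̂) / (3σ̂) = (56.78 − 55.73) / (3 × 0.373) = 0.9383; Cpl = (μ̂ − LSL) / (3σ̂) = (55.73 − 55.15) / (3 × 0.373) = 0.5183; Cpk = min(Cpu, Cpl) = 0.5183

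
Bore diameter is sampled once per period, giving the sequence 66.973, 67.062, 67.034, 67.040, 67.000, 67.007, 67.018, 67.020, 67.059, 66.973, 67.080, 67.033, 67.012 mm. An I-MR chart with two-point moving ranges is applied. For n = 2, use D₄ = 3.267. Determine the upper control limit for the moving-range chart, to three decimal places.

Moving ranges: 0.089, 0.028, 0.006, 0.040, 0.007, 0.011, 0.002, 0.039, 0.086, 0.107, 0.047, 0.021; M̄R̄ = 0.4830 / 12 = 0.0403
UCL_MR = D₄·M̄R̄ = 3.267 × 0.0403 = 0.1315

0.131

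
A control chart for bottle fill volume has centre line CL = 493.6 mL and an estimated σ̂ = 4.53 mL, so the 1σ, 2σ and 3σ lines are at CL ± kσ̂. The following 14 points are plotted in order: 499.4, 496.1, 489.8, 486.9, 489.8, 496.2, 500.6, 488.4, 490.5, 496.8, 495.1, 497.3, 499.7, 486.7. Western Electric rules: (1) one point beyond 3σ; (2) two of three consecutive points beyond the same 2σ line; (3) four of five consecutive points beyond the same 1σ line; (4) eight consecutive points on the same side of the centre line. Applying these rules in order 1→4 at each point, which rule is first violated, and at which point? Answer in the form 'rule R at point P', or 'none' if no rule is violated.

none

Zone of each point (C = within 1σ̂, B = 1σ̂–2σ̂, A = 2σ̂–3σ̂, * = beyond 3σ̂; sign = side of CL): 1:+B, 2:+C, 3:-C, 4:-B, 5:-C, 6:+C, 7:+B, 8:-B, 9:-C, 10:+C, 11:+C, 12:+C, 13:+B, 14:-B
No rule fires across all 14 points.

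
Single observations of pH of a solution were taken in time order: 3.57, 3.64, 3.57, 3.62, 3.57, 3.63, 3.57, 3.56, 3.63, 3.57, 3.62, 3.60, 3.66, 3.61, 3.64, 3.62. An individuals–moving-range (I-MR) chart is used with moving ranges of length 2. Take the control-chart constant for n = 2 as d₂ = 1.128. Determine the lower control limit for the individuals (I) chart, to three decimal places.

3.476

X̄ = (3.57 + 3.64 + 3.57 + 3.62 + 3.57 + 3.63 + 3.57 + 3.56 + 3.63 + 3.57 + 3.62 + 3.60 + 3.66 + 3.61 + 3.64 + 3.62) / 16 = 3.6050
Moving ranges: 0.07, 0.07, 0.05, 0.05, 0.06, 0.06, 0.01, 0.07, 0.06, 0.05, 0.02, 0.06, 0.05, 0.03, 0.02; M̄R̄ = 0.7300 / 15 = 0.0487
LCL = X̄ − 3·M̄R̄/d₂ = 3.6050 − 3 × 0.0487 / 1.128 = 3.4756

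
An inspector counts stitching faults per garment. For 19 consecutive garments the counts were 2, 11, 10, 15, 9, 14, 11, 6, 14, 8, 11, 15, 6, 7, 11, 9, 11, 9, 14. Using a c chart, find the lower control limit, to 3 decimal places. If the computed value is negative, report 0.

c̄ = (2 + 11 + 10 + 15 + 9 + 14 + 11 + 6 + 14 + 8 + 11 + 15 + 6 + 7 + 11 + 9 + 11 + 9 + 14) / 19 = 193 / 19 = 10.1579
LCL = c̄ − 3√c̄ = 10.1579 − 3 × 3.1871 = 0.5965

0.596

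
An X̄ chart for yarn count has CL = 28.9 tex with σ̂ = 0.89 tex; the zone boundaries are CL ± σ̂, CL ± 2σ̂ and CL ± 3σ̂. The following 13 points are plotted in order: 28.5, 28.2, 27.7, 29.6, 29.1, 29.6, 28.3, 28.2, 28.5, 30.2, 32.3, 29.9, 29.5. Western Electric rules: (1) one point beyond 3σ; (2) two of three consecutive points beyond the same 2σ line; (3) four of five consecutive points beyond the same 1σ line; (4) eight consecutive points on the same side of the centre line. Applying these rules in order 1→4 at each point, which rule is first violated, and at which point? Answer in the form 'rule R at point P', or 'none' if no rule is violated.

rule 1 at point 11

Zone of each point (C = within 1σ̂, B = 1σ̂–2σ̂, A = 2σ̂–3σ̂, * = beyond 3σ̂; sign = side of CL): 1:-C, 2:-C, 3:-B, 4:+C, 5:+C, 6:+C, 7:-C, 8:-C, 9:-C, 10:+B, 11:+*, 12:+B, 13:+C
Rule 1 (one point beyond the 3σ limits) is satisfied at point 11.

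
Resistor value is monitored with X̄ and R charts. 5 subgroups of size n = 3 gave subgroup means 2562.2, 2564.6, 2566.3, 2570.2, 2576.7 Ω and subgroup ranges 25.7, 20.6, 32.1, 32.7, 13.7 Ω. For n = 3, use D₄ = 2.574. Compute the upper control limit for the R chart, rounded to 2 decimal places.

64.25

R̄ = (25.7 + 20.6 + 32.1 + 32.7 + 13.7) / 5 = 124.8000 / 5 = 24.9600
UCL_R = D₄·R̄ = 2.574 × 24.9600 = 64.2470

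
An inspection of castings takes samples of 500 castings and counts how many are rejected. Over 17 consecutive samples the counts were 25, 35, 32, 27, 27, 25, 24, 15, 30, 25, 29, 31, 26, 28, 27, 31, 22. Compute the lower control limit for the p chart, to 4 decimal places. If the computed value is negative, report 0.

0.0237

p̄ = Σdᵢ / (k·n) = 459 / (17 × 500) = 0.05400
LCL = p̄ − 3·√(p̄(1−p̄)/n) = 0.05400 − 3 × 0.01011 = 0.02368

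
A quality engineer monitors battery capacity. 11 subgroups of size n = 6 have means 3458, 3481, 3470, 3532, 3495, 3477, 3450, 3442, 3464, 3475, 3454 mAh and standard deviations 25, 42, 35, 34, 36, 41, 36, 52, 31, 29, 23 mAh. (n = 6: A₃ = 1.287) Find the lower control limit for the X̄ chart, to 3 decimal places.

X̄̄ = (3458 + 3481 + 3470 + 3532 + 3495 + 3477 + 3450 + 3442 + 3464 + 3475 + 3454) / 11 = 3472.5455
s̄ = (25 + 42 + 35 + 34 + 36 + 41 + 36 + 52 + 31 + 29 + 23) / 11 = 34.9091
LCL = X̄̄ − A₃·s̄ = 3472.5455 − 1.287 × 34.9091 = 3427.6175

3427.617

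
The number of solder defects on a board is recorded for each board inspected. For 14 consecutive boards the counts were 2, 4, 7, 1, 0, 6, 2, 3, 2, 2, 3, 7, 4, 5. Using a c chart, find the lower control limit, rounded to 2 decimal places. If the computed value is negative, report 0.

c̄ = (2 + 4 + 7 + 1 + 0 + 6 + 2 + 3 + 2 + 2 + 3 + 7 + 4 + 5) / 14 = 48 / 14 = 3.4286
LCL = c̄ − 3√c̄ = 3.4286 − 3 × 1.8516 = -2.1263 → 0 (cannot be negative)

0.00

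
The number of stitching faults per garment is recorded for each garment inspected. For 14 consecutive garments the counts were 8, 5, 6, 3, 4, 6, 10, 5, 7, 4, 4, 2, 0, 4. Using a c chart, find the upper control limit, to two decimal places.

11.47

c̄ = (8 + 5 + 6 + 3 + 4 + 6 + 10 + 5 + 7 + 4 + 4 + 2 + 0 + 4) / 14 = 68 / 14 = 4.8571
UCL = c̄ + 3√c̄ = 4.8571 + 3 × √4.8571 = 4.8571 + 3 × 2.2039 = 11.4688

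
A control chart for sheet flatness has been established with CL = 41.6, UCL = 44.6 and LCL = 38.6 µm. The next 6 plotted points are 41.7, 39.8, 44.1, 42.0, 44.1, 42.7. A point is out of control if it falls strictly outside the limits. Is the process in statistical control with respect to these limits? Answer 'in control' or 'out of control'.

in control

All 6 points lie within [38.6, 44.6].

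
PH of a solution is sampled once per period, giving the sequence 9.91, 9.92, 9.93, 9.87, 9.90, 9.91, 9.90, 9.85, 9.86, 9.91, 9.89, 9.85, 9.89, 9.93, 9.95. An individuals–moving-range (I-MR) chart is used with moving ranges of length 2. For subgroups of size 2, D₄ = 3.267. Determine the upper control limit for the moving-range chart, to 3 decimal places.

Moving ranges: 0.01, 0.01, 0.06, 0.03, 0.01, 0.01, 0.05, 0.01, 0.05, 0.02, 0.04, 0.04, 0.04, 0.02; M̄R̄ = 0.4000 / 14 = 0.0286
UCL_MR = D₄·M̄R̄ = 3.267 × 0.0286 = 0.0933

0.093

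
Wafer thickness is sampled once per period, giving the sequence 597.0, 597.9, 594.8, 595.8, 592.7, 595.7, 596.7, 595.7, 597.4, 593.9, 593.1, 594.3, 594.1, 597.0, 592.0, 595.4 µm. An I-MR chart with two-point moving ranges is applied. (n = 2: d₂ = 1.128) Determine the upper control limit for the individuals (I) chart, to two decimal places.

600.86

X̄ = (597.0 + 597.9 + 594.8 + 595.8 + 592.7 + 595.7 + 596.7 + 595.7 + 597.4 + 593.9 + 593.1 + 594.3 + 594.1 + 597.0 + 592.0 + 595.4) / 16 = 595.2188
Moving ranges: 0.9, 3.1, 1.0, 3.1, 3.0, 1.0, 1.0, 1.7, 3.5, 0.8, 1.2, 0.2, 2.9, 5.0, 3.4; M̄R̄ = 31.8000 / 15 = 2.1200
UCL = X̄ + 3·M̄R̄/d₂ = 595.2188 + 3 × 2.1200 / 1.128 = 600.8570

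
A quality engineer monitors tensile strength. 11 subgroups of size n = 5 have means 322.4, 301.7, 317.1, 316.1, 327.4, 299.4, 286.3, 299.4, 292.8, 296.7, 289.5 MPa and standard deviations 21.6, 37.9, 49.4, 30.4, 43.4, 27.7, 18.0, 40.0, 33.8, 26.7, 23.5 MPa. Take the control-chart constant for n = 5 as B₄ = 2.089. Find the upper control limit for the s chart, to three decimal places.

66.924

s̄ = (21.6 + 37.9 + 49.4 + 30.4 + 43.4 + 27.7 + 18.0 + 40.0 + 33.8 + 26.7 + 23.5) / 11 = 32.0364
UCL_s = B₄·s̄ = 2.089 × 32.0364 = 66.9240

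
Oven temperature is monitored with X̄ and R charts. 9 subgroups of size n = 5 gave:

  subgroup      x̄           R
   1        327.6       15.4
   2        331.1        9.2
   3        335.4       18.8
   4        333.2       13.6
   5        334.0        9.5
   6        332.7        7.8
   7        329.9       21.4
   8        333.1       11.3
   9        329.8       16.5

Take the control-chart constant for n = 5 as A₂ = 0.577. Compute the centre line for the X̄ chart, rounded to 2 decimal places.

X̄̄ = (327.6 + 331.1 + 335.4 + 333.2 + 334.0 + 332.7 + 329.9 + 333.1 + 329.8) / 9 = 2986.8000 / 9 = 331.8667
CL = X̄̄ = 331.8667

331.87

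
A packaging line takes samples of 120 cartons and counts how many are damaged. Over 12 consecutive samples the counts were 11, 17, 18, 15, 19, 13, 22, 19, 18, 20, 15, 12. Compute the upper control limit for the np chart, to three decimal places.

p̄ = Σdᵢ / (k·n) = 199 / (12 × 120) = 0.13819
UCL = np̄ + 3·√(np̄(1−p̄)) = 16.5833 + 3 × √(16.5833×0.86181) = 16.5833 + 3 × 3.7804 = 27.9246

27.925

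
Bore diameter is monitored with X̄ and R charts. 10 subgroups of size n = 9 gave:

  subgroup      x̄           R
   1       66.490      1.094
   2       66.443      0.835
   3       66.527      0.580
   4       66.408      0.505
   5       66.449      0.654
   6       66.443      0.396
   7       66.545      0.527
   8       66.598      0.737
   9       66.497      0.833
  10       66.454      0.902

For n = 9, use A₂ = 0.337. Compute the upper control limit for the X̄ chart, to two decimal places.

66.72

X̄̄ = (66.490 + 66.443 + 66.527 + 66.408 + 66.449 + 66.443 + 66.545 + 66.598 + 66.497 + 66.454) / 10 = 664.8540 / 10 = 66.4854
R̄ = (1.094 + 0.835 + 0.580 + 0.505 + 0.654 + 0.396 + 0.527 + 0.737 + 0.833 + 0.902) / 10 = 7.0630 / 10 = 0.7063
UCL = X̄̄ + A₂·R̄ = 66.4854 + 0.337 × 0.7063 = 66.7234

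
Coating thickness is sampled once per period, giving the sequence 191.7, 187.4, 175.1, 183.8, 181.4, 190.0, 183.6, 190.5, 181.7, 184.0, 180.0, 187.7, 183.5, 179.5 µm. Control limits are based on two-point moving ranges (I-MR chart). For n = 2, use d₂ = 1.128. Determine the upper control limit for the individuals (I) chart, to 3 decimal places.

X̄ = (191.7 + 187.4 + 175.1 + 183.8 + 181.4 + 190.0 + 183.6 + 190.5 + 181.7 + 184.0 + 180.0 + 187.7 + 183.5 + 179.5) / 14 = 184.2786
Moving ranges: 4.3, 12.3, 8.7, 2.4, 8.6, 6.4, 6.9, 8.8, 2.3, 4.0, 7.7, 4.2, 4.0; M̄R̄ = 80.6000 / 13 = 6.2000
UCL = X̄ + 3·M̄R̄/d₂ = 184.2786 + 3 × 6.2000 / 1.128 = 200.7679

200.768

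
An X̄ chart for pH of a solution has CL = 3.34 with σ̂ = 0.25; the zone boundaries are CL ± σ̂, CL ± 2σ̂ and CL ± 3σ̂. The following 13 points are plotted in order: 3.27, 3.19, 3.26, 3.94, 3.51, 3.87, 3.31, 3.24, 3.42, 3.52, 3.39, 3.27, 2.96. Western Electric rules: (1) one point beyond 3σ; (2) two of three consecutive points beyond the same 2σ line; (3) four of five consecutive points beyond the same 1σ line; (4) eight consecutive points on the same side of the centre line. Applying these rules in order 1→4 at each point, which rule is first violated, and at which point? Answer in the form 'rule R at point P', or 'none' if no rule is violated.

rule 2 at point 6

Zone of each point (C = within 1σ̂, B = 1σ̂–2σ̂, A = 2σ̂–3σ̂, * = beyond 3σ̂; sign = side of CL): 1:-C, 2:-C, 3:-C, 4:+A, 5:+C, 6:+A, 7:-C, 8:-C, 9:+C, 10:+C, 11:+C, 12:-C, 13:-B
Rule 2 (two of three consecutive points beyond the same 2σ limit) is satisfied at point 6.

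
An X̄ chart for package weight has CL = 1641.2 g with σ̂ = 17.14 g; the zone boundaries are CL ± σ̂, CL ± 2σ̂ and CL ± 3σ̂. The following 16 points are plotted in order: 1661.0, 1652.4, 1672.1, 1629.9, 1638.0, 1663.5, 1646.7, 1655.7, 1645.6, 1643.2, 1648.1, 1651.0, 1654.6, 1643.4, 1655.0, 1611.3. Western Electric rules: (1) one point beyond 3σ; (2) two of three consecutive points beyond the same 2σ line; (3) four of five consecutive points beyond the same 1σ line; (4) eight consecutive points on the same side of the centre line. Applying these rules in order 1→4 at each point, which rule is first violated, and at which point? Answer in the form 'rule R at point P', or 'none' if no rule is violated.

rule 4 at point 13

Zone of each point (C = within 1σ̂, B = 1σ̂–2σ̂, A = 2σ̂–3σ̂, * = beyond 3σ̂; sign = side of CL): 1:+B, 2:+C, 3:+B, 4:-C, 5:-C, 6:+B, 7:+C, 8:+C, 9:+C, 10:+C, 11:+C, 12:+C, 13:+C, 14:+C, 15:+C, 16:-B
Rule 4 (eight consecutive points on the same side of the centre line) is satisfied at point 13.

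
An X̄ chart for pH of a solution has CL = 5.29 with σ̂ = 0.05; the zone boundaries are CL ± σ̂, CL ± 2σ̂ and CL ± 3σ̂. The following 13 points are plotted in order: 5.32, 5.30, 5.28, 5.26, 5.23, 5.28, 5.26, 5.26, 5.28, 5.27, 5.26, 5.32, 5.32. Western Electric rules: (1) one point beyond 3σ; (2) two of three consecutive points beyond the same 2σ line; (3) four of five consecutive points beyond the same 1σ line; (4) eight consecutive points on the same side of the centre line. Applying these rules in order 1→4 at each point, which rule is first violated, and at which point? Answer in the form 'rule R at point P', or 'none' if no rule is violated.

rule 4 at point 10

Zone of each point (C = within 1σ̂, B = 1σ̂–2σ̂, A = 2σ̂–3σ̂, * = beyond 3σ̂; sign = side of CL): 1:+C, 2:+C, 3:-C, 4:-C, 5:-B, 6:-C, 7:-C, 8:-C, 9:-C, 10:-C, 11:-C, 12:+C, 13:+C
Rule 4 (eight consecutive points on the same side of the centre line) is satisfied at point 10.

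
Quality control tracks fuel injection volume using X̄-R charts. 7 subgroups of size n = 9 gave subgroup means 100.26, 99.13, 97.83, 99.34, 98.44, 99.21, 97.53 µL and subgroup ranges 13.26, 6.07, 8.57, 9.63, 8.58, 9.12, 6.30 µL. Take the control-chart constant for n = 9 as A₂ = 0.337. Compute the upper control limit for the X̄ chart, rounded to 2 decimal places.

101.78

X̄̄ = (100.26 + 99.13 + 97.83 + 99.34 + 98.44 + 99.21 + 97.53) / 7 = 691.7400 / 7 = 98.8200
R̄ = (13.26 + 6.07 + 8.57 + 9.63 + 8.58 + 9.12 + 6.30) / 7 = 61.5300 / 7 = 8.7900
UCL = X̄̄ + A₂·R̄ = 98.8200 + 0.337 × 8.7900 = 101.7822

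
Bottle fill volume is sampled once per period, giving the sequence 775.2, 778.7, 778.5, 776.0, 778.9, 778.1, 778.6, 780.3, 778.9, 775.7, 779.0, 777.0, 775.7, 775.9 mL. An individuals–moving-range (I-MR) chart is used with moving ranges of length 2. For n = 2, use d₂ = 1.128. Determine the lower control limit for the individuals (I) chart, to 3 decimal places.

772.799

X̄ = (775.2 + 778.7 + 778.5 + 776.0 + 778.9 + 778.1 + 778.6 + 780.3 + 778.9 + 775.7 + 779.0 + 777.0 + 775.7 + 775.9) / 14 = 777.6071
Moving ranges: 3.5, 0.2, 2.5, 2.9, 0.8, 0.5, 1.7, 1.4, 3.2, 3.3, 2.0, 1.3, 0.2; M̄R̄ = 23.5000 / 13 = 1.8077
LCL = X̄ − 3·M̄R̄/d₂ = 777.6071 − 3 × 1.8077 / 1.128 = 772.7995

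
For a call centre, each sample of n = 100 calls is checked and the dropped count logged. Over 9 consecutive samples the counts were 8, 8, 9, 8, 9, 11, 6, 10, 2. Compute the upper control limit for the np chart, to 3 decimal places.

p̄ = Σdᵢ / (k·n) = 71 / (9 × 100) = 0.07889
UCL = np̄ + 3·√(np̄(1−p̄)) = 7.8889 + 3 × √(7.8889×0.92111) = 7.8889 + 3 × 2.6957 = 15.9758

15.976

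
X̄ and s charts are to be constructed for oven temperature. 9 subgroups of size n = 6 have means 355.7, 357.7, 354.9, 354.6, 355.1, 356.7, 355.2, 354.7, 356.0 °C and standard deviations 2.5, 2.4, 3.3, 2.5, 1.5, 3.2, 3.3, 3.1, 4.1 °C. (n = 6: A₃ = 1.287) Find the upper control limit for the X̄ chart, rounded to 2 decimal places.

X̄̄ = (355.7 + 357.7 + 354.9 + 354.6 + 355.1 + 356.7 + 355.2 + 354.7 + 356.0) / 9 = 355.6222
s̄ = (2.5 + 2.4 + 3.3 + 2.5 + 1.5 + 3.2 + 3.3 + 3.1 + 4.1) / 9 = 2.8778
UCL = X̄̄ + A₃·s̄ = 355.6222 + 1.287 × 2.8778 = 359.3259

359.33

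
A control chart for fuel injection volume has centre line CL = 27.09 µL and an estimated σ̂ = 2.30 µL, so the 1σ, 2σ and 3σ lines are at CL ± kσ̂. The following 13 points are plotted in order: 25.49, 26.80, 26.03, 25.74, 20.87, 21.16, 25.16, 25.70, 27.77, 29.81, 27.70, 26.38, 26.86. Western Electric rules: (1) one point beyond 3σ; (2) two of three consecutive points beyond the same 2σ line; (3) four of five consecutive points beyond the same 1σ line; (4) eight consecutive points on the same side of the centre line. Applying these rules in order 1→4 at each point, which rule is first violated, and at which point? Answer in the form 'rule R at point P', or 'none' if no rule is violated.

Zone of each point (C = within 1σ̂, B = 1σ̂–2σ̂, A = 2σ̂–3σ̂, * = beyond 3σ̂; sign = side of CL): 1:-C, 2:-C, 3:-C, 4:-C, 5:-A, 6:-A, 7:-C, 8:-C, 9:+C, 10:+B, 11:+C, 12:-C, 13:-C
Rule 2 (two of three consecutive points beyond the same 2σ limit) is satisfied at point 6.

rule 2 at point 6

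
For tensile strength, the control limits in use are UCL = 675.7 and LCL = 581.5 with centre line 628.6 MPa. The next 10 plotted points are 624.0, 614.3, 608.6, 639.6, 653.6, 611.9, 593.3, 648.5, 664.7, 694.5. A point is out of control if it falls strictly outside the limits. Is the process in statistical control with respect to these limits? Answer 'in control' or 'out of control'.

Compare each point to [581.5, 675.7]: sample 10 = 694.5 > UCL.

out of control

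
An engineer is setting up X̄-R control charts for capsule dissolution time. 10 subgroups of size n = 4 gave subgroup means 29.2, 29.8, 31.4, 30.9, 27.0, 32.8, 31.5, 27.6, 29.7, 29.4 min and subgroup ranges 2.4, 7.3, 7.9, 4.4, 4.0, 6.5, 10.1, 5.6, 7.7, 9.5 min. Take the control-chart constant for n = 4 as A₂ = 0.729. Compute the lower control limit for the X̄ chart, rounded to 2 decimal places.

X̄̄ = (29.2 + 29.8 + 31.4 + 30.9 + 27.0 + 32.8 + 31.5 + 27.6 + 29.7 + 29.4) / 10 = 299.3000 / 10 = 29.9300
R̄ = (2.4 + 7.3 + 7.9 + 4.4 + 4.0 + 6.5 + 10.1 + 5.6 + 7.7 + 9.5) / 10 = 65.4000 / 10 = 6.5400
LCL = X̄̄ − A₂·R̄ = 29.9300 − 0.729 × 6.5400 = 25.1623

25.16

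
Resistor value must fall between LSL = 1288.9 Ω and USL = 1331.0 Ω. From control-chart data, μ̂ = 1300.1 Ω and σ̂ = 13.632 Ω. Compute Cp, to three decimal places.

Cp = (USL − LSL) / (6σ̂) = (1331.0 − 1288.9) / (6 × 13.632) = 42.1000 / 81.7920 = 0.5147

0.515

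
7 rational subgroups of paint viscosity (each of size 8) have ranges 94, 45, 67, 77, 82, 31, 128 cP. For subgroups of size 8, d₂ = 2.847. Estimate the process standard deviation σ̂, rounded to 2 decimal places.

R̄ = (94 + 45 + 67 + 77 + 82 + 31 + 128) / 7 = 74.8571
σ̂ = R̄ / d₂ = 74.8571 / 2.847 = 26.2933

26.29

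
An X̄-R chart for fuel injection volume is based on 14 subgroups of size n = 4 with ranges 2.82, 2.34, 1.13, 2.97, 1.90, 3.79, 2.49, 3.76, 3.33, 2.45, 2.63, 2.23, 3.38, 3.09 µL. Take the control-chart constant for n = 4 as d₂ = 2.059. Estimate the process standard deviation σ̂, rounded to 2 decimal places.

1.33

R̄ = (2.82 + 2.34 + 1.13 + 2.97 + 1.90 + 3.79 + 2.49 + 3.76 + 3.33 + 2.45 + 2.63 + 2.23 + 3.38 + 3.09) / 14 = 2.7364
σ̂ = R̄ / d₂ = 2.7364 / 2.059 = 1.3290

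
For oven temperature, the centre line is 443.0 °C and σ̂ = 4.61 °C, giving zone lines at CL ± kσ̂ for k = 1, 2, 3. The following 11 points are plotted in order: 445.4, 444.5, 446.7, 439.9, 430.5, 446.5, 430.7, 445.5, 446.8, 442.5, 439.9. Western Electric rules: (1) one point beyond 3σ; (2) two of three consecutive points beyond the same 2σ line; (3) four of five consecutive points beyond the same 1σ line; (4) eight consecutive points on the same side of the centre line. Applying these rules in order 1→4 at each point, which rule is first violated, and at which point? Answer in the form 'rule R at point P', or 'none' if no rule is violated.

Zone of each point (C = within 1σ̂, B = 1σ̂–2σ̂, A = 2σ̂–3σ̂, * = beyond 3σ̂; sign = side of CL): 1:+C, 2:+C, 3:+C, 4:-C, 5:-A, 6:+C, 7:-A, 8:+C, 9:+C, 10:-C, 11:-C
Rule 2 (two of three consecutive points beyond the same 2σ limit) is satisfied at point 7.

rule 2 at point 7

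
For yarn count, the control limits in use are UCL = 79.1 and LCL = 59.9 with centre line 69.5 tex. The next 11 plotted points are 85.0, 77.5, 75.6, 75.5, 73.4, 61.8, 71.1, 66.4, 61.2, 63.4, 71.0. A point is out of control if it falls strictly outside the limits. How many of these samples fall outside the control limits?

Compare each point to [59.9, 79.1]: sample 1 = 85.0 > UCL.

1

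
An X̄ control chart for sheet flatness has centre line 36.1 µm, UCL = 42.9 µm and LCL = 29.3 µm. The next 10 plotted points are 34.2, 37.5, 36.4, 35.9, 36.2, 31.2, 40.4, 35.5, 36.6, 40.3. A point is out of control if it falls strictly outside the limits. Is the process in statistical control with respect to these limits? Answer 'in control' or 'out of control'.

All 10 points lie within [29.3, 42.9].

in control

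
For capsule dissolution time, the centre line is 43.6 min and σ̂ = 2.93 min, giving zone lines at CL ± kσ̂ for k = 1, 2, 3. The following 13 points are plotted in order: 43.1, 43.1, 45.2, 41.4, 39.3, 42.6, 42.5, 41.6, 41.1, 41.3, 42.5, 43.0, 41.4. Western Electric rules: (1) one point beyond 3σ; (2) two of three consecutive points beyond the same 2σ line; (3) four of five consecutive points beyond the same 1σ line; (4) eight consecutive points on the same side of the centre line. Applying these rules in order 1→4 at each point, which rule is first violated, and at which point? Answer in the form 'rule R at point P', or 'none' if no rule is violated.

rule 4 at point 11

Zone of each point (C = within 1σ̂, B = 1σ̂–2σ̂, A = 2σ̂–3σ̂, * = beyond 3σ̂; sign = side of CL): 1:-C, 2:-C, 3:+C, 4:-C, 5:-B, 6:-C, 7:-C, 8:-C, 9:-C, 10:-C, 11:-C, 12:-C, 13:-C
Rule 4 (eight consecutive points on the same side of the centre line) is satisfied at point 11.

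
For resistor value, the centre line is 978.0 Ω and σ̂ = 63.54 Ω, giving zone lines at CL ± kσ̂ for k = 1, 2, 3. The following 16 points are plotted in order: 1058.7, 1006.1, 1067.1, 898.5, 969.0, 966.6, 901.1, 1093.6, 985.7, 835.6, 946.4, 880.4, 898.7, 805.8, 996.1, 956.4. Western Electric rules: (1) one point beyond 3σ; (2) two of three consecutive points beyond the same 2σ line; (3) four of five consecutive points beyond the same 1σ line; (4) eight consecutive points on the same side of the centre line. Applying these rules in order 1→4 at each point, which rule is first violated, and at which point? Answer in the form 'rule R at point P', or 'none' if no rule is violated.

Zone of each point (C = within 1σ̂, B = 1σ̂–2σ̂, A = 2σ̂–3σ̂, * = beyond 3σ̂; sign = side of CL): 1:+B, 2:+C, 3:+B, 4:-B, 5:-C, 6:-C, 7:-B, 8:+B, 9:+C, 10:-A, 11:-C, 12:-B, 13:-B, 14:-A, 15:+C, 16:-C
Rule 3 (four of five consecutive points beyond the same 1σ limit) is satisfied at point 14.

rule 3 at point 14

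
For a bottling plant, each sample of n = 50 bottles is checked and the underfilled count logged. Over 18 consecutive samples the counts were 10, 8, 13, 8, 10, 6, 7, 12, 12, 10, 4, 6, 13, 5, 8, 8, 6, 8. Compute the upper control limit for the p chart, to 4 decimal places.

p̄ = Σdᵢ / (k·n) = 154 / (18 × 50) = 0.17111
UCL = p̄ + 3·√(p̄(1−p̄)/n) = 0.17111 + 3 × √(0.17111×0.82889/50) = 0.17111 + 3 × 0.05326 = 0.33089

0.3309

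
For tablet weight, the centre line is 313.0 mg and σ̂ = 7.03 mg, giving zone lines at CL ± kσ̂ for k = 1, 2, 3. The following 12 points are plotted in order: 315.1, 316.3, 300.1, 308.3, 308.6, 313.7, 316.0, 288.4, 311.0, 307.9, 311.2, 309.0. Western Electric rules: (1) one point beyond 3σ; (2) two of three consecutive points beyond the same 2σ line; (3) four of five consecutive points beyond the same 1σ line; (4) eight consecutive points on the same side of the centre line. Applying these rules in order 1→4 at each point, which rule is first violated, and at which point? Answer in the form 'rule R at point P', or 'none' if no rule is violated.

Zone of each point (C = within 1σ̂, B = 1σ̂–2σ̂, A = 2σ̂–3σ̂, * = beyond 3σ̂; sign = side of CL): 1:+C, 2:+C, 3:-B, 4:-C, 5:-C, 6:+C, 7:+C, 8:-*, 9:-C, 10:-C, 11:-C, 12:-C
Rule 1 (one point beyond the 3σ limits) is satisfied at point 8.

rule 1 at point 8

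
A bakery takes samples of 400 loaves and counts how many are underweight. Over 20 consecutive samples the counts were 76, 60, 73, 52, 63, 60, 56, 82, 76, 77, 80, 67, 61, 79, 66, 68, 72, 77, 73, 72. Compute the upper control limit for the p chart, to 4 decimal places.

0.2306

p̄ = Σdᵢ / (k·n) = 1390 / (20 × 400) = 0.17375
UCL = p̄ + 3·√(p̄(1−p̄)/n) = 0.17375 + 3 × √(0.17375×0.82625/400) = 0.17375 + 3 × 0.01894 = 0.23058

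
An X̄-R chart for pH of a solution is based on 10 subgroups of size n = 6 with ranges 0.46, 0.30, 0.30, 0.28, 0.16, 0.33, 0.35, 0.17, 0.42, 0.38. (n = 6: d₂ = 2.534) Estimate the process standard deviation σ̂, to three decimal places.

0.124

R̄ = (0.46 + 0.30 + 0.30 + 0.28 + 0.16 + 0.33 + 0.35 + 0.17 + 0.42 + 0.38) / 10 = 0.3150
σ̂ = R̄ / d₂ = 0.3150 / 2.534 = 0.1243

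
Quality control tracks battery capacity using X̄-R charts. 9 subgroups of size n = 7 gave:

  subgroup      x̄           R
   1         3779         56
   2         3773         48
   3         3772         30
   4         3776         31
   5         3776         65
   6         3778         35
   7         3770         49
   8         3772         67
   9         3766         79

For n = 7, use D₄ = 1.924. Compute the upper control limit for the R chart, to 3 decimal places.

98.338

R̄ = (56 + 48 + 30 + 31 + 65 + 35 + 49 + 67 + 79) / 9 = 460.0000 / 9 = 51.1111
UCL_R = D₄·R̄ = 1.924 × 51.1111 = 98.3378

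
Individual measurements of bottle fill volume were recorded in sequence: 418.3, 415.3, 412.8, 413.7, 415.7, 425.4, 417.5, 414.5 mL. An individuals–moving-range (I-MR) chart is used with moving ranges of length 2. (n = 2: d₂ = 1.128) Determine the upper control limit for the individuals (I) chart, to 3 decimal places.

427.668

X̄ = (418.3 + 415.3 + 412.8 + 413.7 + 415.7 + 425.4 + 417.5 + 414.5) / 8 = 416.6500
Moving ranges: 3.0, 2.5, 0.9, 2.0, 9.7, 7.9, 3.0; M̄R̄ = 29.0000 / 7 = 4.1429
UCL = X̄ + 3·M̄R̄/d₂ = 416.6500 + 3 × 4.1429 / 1.128 = 427.6682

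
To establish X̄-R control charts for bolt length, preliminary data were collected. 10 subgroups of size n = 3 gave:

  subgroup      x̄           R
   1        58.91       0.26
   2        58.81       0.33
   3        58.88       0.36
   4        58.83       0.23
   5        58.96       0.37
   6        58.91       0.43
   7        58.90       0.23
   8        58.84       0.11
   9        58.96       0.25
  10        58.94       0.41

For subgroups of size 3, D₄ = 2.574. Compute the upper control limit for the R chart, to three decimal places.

0.767

R̄ = (0.26 + 0.33 + 0.36 + 0.23 + 0.37 + 0.43 + 0.23 + 0.11 + 0.25 + 0.41) / 10 = 2.9800 / 10 = 0.2980
UCL_R = D₄·R̄ = 2.574 × 0.2980 = 0.7671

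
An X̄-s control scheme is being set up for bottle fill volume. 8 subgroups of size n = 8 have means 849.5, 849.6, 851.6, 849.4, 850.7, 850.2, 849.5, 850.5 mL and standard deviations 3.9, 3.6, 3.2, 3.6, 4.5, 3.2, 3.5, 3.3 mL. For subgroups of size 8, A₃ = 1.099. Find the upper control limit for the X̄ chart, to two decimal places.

X̄̄ = (849.5 + 849.6 + 851.6 + 849.4 + 850.7 + 850.2 + 849.5 + 850.5) / 8 = 850.1250
s̄ = (3.9 + 3.6 + 3.2 + 3.6 + 4.5 + 3.2 + 3.5 + 3.3) / 8 = 3.6000
UCL = X̄̄ + A₃·s̄ = 850.1250 + 1.099 × 3.6000 = 854.0814

854.08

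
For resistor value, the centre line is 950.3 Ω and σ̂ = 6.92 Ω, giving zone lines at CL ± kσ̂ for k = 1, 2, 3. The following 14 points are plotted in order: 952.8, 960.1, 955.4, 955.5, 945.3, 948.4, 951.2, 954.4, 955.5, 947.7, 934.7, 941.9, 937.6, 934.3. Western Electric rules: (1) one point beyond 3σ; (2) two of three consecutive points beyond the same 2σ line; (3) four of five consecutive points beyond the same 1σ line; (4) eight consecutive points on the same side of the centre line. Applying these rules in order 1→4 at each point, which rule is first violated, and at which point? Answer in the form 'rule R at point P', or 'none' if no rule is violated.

Zone of each point (C = within 1σ̂, B = 1σ̂–2σ̂, A = 2σ̂–3σ̂, * = beyond 3σ̂; sign = side of CL): 1:+C, 2:+B, 3:+C, 4:+C, 5:-C, 6:-C, 7:+C, 8:+C, 9:+C, 10:-C, 11:-A, 12:-B, 13:-B, 14:-A
Rule 3 (four of five consecutive points beyond the same 1σ limit) is satisfied at point 14.

rule 3 at point 14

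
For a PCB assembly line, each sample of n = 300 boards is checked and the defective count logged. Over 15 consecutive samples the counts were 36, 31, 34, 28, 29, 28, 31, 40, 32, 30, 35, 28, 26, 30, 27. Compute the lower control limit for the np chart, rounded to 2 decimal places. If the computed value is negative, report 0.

15.18

p̄ = Σdᵢ / (k·n) = 465 / (15 × 300) = 0.10333
LCL = np̄ − 3·√(np̄(1−p̄)) = 31.0000 − 3 × 5.2723 = 15.1832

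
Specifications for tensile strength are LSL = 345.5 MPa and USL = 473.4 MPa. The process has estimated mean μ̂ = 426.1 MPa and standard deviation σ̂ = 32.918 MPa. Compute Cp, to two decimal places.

0.65

Cp = (USL − LSL) / (6σ̂) = (473.4 − 345.5) / (6 × 32.918) = 127.9000 / 197.5080 = 0.6476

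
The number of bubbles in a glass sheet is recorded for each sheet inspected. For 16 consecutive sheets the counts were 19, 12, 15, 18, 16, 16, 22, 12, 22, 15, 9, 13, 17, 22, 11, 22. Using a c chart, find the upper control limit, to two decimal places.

28.43

c̄ = (19 + 12 + 15 + 18 + 16 + 16 + 22 + 12 + 22 + 15 + 9 + 13 + 17 + 22 + 11 + 22) / 16 = 261 / 16 = 16.3125
UCL = c̄ + 3√c̄ = 16.3125 + 3 × √16.3125 = 16.3125 + 3 × 4.0389 = 28.4291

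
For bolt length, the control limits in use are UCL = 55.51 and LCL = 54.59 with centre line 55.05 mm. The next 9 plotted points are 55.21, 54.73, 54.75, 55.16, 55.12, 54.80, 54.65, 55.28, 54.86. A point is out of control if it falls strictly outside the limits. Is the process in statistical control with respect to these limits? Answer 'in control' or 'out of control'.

in control

All 9 points lie within [54.59, 55.51].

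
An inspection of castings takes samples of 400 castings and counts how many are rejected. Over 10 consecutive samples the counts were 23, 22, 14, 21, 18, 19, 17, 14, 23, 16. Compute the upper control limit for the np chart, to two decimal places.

31.37

p̄ = Σdᵢ / (k·n) = 187 / (10 × 400) = 0.04675
UCL = np̄ + 3·√(np̄(1−p̄)) = 18.7000 + 3 × √(18.7000×0.95325) = 18.7000 + 3 × 4.2221 = 31.3662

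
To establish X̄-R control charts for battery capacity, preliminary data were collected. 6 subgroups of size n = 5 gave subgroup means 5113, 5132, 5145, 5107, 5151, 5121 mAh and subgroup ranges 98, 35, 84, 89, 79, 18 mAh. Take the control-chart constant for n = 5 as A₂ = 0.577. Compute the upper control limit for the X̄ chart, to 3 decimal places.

5166.922

X̄̄ = (5113 + 5132 + 5145 + 5107 + 5151 + 5121) / 6 = 30769.0000 / 6 = 5128.1667
R̄ = (98 + 35 + 84 + 89 + 79 + 18) / 6 = 403.0000 / 6 = 67.1667
UCL = X̄̄ + A₂·R̄ = 5128.1667 + 0.577 × 67.1667 = 5166.9218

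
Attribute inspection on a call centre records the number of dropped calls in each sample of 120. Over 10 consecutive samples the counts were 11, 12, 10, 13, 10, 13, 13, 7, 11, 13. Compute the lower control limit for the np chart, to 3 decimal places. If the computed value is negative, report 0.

p̄ = Σdᵢ / (k·n) = 113 / (10 × 120) = 0.09417
LCL = np̄ − 3·√(np̄(1−p̄)) = 11.3000 − 3 × 3.1994 = 1.7019

1.702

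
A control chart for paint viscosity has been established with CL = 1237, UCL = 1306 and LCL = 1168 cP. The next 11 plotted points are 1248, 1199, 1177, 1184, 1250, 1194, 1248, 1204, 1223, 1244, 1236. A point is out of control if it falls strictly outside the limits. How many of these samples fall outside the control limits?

0

All 11 points lie within [1168, 1306].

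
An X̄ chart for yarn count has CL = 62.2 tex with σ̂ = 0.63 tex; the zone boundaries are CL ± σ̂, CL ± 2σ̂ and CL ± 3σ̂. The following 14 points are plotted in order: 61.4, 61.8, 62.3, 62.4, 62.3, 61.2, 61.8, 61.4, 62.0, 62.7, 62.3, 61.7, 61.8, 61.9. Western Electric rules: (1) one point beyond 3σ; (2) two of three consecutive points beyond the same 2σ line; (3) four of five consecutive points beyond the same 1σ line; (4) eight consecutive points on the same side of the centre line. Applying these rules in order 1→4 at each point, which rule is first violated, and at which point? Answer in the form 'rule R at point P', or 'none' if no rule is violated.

none

Zone of each point (C = within 1σ̂, B = 1σ̂–2σ̂, A = 2σ̂–3σ̂, * = beyond 3σ̂; sign = side of CL): 1:-B, 2:-C, 3:+C, 4:+C, 5:+C, 6:-B, 7:-C, 8:-B, 9:-C, 10:+C, 11:+C, 12:-C, 13:-C, 14:-C
No rule fires across all 14 points.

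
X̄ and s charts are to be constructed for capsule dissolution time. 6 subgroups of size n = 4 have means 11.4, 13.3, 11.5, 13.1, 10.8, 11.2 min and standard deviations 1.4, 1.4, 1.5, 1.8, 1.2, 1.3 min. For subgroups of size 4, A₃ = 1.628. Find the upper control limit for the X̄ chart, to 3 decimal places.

X̄̄ = (11.4 + 13.3 + 11.5 + 13.1 + 10.8 + 11.2) / 6 = 11.8833
s̄ = (1.4 + 1.4 + 1.5 + 1.8 + 1.2 + 1.3) / 6 = 1.4333
UCL = X̄̄ + A₃·s̄ = 11.8833 + 1.628 × 1.4333 = 14.2168

14.217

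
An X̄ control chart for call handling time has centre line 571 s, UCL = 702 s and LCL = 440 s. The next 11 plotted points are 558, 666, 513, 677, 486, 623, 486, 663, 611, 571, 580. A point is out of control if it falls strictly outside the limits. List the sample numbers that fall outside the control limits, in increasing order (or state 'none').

All 11 points lie within [440, 702].

none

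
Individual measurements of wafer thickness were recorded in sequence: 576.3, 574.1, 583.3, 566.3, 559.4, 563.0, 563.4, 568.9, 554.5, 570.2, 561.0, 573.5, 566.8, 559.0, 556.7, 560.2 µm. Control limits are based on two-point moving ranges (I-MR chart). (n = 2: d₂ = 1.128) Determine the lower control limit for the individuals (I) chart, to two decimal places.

545.31

X̄ = (576.3 + 574.1 + 583.3 + 566.3 + 559.4 + 563.0 + 563.4 + 568.9 + 554.5 + 570.2 + 561.0 + 573.5 + 566.8 + 559.0 + 556.7 + 560.2) / 16 = 566.0375
Moving ranges: 2.2, 9.2, 17.0, 6.9, 3.6, 0.4, 5.5, 14.4, 15.7, 9.2, 12.5, 6.7, 7.8, 2.3, 3.5; M̄R̄ = 116.9000 / 15 = 7.7933
LCL = X̄ − 3·M̄R̄/d₂ = 566.0375 − 3 × 7.7933 / 1.128 = 545.3105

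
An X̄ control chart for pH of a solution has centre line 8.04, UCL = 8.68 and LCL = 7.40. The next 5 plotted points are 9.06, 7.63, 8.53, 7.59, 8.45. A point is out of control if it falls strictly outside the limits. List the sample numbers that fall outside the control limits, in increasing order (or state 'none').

1

Compare each point to [7.40, 8.68]: sample 1 = 9.06 > UCL.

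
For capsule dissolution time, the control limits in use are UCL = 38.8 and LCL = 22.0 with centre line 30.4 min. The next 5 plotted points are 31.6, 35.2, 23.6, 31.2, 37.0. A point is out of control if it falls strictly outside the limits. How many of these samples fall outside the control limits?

0

All 5 points lie within [22.0, 38.8].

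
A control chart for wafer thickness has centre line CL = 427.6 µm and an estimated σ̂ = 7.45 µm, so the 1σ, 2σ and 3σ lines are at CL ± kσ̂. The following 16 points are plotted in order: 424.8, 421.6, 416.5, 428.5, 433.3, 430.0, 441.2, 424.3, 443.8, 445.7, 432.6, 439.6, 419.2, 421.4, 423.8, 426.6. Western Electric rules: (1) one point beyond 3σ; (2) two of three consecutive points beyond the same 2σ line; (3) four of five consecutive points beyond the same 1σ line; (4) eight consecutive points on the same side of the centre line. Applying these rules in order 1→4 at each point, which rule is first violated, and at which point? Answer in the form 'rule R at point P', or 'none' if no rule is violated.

rule 2 at point 10

Zone of each point (C = within 1σ̂, B = 1σ̂–2σ̂, A = 2σ̂–3σ̂, * = beyond 3σ̂; sign = side of CL): 1:-C, 2:-C, 3:-B, 4:+C, 5:+C, 6:+C, 7:+B, 8:-C, 9:+A, 10:+A, 11:+C, 12:+B, 13:-B, 14:-C, 15:-C, 16:-C
Rule 2 (two of three consecutive points beyond the same 2σ limit) is satisfied at point 10.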